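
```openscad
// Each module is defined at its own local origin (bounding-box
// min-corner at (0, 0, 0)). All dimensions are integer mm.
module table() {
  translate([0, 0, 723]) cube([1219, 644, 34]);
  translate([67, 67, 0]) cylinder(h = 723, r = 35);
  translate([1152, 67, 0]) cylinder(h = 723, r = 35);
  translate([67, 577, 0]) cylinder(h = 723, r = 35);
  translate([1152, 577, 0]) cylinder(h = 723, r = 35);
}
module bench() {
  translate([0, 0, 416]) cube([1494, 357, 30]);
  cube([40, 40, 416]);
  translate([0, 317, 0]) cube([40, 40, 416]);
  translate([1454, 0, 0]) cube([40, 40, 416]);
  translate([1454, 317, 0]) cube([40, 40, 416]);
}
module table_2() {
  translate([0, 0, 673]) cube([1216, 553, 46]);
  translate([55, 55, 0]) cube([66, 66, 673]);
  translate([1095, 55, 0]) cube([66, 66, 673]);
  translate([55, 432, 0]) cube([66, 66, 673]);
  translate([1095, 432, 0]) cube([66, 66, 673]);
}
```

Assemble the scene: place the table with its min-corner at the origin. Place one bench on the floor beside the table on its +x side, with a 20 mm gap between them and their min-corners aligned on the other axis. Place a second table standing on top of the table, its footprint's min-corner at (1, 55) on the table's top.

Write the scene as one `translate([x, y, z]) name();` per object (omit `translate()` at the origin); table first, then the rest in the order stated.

table();
translate([1239, 0, 0]) bench();
translate([1, 55, 757]) table_2();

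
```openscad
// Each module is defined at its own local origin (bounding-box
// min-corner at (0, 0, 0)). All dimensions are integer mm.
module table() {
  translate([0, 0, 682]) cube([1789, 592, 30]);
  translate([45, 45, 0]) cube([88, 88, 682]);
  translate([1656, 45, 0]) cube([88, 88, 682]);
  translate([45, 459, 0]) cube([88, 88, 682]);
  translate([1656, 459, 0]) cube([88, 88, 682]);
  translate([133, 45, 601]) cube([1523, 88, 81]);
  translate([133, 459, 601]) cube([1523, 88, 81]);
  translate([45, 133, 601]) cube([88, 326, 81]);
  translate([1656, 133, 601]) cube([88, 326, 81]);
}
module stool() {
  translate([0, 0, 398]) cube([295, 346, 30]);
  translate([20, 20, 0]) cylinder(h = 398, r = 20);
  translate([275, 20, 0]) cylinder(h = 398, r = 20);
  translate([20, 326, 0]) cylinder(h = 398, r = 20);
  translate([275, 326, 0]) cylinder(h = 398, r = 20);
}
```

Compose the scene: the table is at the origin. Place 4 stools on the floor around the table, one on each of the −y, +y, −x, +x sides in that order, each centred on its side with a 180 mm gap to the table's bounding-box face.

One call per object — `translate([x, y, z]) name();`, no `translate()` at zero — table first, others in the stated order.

table();
translate([747, -526, 0]) stool();
translate([747, 772, 0]) stool();
translate([-475, 123, 0]) stool();
translate([1969, 123, 0]) stool();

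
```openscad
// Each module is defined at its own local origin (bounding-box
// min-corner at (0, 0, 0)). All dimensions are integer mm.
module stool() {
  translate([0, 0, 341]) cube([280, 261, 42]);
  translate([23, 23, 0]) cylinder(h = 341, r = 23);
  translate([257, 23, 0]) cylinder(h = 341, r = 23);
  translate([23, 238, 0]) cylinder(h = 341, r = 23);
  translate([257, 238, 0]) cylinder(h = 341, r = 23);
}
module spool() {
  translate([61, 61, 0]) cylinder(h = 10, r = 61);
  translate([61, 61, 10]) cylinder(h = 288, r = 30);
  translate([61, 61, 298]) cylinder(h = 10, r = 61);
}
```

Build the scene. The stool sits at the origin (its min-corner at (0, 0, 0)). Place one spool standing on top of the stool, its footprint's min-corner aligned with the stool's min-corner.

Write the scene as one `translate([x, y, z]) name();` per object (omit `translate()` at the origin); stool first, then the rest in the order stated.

stool();
translate([0, 0, 383]) spool();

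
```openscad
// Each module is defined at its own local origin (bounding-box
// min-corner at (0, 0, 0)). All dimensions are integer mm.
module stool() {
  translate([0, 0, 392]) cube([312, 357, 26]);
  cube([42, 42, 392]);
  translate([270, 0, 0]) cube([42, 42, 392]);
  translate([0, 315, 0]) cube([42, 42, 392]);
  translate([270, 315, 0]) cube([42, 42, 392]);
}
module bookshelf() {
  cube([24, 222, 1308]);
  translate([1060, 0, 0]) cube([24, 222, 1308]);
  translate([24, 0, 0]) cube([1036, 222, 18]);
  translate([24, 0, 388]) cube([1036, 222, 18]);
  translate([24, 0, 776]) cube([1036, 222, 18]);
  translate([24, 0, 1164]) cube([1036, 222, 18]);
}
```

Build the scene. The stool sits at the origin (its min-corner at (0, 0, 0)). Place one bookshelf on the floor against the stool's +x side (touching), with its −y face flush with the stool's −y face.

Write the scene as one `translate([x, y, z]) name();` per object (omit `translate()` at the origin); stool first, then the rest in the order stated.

stool();
translate([312, 0, 0]) bookshelf();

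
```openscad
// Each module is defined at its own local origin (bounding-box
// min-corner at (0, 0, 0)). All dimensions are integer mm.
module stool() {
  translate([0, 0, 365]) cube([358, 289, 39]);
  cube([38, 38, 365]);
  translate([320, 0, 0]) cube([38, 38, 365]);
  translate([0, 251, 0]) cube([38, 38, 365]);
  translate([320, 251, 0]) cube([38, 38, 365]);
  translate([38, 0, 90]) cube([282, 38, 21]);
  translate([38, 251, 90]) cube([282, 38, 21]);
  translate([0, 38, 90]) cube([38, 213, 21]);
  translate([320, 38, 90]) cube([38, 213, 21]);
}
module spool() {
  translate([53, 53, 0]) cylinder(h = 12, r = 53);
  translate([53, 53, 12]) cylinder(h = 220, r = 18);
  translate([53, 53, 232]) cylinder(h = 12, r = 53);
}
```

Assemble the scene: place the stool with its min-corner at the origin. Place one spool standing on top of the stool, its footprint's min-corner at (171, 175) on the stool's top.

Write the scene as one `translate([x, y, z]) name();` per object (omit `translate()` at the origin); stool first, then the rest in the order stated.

stool();
translate([171, 175, 404]) spool();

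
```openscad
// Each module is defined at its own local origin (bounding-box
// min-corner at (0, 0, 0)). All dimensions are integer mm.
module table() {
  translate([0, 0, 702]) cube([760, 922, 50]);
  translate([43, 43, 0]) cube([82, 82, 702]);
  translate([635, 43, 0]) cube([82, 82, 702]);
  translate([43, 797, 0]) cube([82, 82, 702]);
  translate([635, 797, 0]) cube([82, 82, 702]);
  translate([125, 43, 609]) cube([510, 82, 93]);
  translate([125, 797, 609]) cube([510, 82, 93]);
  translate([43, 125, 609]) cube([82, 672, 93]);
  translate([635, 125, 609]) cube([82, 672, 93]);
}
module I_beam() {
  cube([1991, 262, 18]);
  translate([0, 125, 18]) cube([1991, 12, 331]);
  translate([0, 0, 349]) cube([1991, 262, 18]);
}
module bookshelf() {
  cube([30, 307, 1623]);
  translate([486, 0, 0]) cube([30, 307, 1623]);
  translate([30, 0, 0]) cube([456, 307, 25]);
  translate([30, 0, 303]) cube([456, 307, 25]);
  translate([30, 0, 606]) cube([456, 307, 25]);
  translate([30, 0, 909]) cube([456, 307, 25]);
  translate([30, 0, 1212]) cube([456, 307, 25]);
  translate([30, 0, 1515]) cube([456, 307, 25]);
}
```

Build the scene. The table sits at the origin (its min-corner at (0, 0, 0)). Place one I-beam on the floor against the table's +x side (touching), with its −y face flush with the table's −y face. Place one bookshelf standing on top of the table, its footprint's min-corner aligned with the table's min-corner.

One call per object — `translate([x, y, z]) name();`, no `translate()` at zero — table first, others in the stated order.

table();
translate([760, 0, 0]) I_beam();
translate([0, 0, 752]) bookshelf();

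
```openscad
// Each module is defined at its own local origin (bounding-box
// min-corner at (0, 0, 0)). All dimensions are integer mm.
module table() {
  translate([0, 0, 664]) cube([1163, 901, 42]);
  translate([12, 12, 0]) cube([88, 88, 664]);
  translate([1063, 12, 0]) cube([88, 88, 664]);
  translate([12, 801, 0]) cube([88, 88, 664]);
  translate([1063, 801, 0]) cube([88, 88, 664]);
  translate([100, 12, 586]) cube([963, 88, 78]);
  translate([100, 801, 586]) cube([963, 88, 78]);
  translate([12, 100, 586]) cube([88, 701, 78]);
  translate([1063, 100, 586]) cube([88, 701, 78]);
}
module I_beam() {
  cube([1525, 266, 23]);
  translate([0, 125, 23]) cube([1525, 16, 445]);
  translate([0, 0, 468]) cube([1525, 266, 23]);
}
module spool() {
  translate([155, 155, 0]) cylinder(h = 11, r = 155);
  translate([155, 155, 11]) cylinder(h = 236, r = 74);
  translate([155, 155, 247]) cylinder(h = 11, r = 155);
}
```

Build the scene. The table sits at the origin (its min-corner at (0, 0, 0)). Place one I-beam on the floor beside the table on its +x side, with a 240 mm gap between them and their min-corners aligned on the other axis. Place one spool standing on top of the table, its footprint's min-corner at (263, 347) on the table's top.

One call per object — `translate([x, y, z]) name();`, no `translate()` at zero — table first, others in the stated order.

table();
translate([1403, 0, 0]) I_beam();
translate([263, 347, 706]) spool();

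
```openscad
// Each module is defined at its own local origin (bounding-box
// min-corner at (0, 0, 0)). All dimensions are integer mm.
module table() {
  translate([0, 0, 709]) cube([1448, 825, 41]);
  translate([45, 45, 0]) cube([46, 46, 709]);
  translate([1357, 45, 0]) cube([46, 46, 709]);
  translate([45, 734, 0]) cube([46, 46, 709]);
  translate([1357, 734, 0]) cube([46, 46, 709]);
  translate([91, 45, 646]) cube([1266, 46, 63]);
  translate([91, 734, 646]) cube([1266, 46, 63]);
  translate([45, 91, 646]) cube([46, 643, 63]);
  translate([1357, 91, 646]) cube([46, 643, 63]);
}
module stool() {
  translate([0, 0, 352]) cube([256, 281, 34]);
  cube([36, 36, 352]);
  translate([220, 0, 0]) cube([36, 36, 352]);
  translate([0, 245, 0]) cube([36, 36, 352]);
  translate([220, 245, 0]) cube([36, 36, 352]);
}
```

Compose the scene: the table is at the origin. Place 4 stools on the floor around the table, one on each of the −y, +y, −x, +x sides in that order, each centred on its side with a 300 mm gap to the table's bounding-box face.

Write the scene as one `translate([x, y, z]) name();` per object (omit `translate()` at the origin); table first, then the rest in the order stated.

table();
translate([596, -581, 0]) stool();
translate([596, 1125, 0]) stool();
translate([-556, 272, 0]) stool();
translate([1748, 272, 0]) stool();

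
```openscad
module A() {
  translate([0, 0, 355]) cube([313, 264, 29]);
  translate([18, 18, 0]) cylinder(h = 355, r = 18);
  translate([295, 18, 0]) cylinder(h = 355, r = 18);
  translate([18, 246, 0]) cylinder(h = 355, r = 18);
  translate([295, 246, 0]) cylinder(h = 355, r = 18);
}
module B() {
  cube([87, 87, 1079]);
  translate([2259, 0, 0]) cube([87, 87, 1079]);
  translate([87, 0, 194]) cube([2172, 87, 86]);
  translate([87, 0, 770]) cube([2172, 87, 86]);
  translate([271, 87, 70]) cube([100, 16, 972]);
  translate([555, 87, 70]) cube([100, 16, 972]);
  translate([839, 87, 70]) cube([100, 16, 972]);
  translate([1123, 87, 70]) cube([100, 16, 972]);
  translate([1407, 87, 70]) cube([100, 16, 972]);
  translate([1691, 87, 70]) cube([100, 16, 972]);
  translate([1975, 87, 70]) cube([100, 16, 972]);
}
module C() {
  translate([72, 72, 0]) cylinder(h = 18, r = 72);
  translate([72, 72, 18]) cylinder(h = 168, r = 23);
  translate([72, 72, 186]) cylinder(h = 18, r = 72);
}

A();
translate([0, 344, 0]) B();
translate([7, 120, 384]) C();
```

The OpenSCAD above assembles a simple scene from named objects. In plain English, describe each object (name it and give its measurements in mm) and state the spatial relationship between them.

A is a four-legged stool. The seat is a 313×264×29 mm slab whose top surface is at z = 384 mm; four round legs, each 36 mm in diameter, run from the floor (z = 0) to the underside of the seat, each leg's axis is inset half a diameter from the nearest pair of seat edges (so the leg's bounding box is flush with the corner).

B is a fence section. Two 87×87 mm posts, 1079 mm tall, stand on the floor with a clear span of 2172 mm between their inner faces. Two horizontal rails of 87×86 mm section span the gap between the posts with their undersides at z = 194 mm and z = 770 mm, flush with the posts' −y face. 7 pickets, each 100 mm wide, 16 mm thick and 972 mm tall, are fixed to the +y face of the rails with their bottoms at z = 70 mm, evenly spaced across the span with equal gaps (rounded down to the nearest mm) at the −x end and between each pair — any rounding remainder accumulates at the +x end.

C is a spool: two coaxial disc flanges of radius 72 mm and thickness 18 mm, joined by a core cylinder of radius 23 mm and height 168 mm. The lower flange rests on z = 0 and the three cylinders share a vertical axis.

The fence section is on the floor beside the stool on its +y side. The spool is on top of the stool.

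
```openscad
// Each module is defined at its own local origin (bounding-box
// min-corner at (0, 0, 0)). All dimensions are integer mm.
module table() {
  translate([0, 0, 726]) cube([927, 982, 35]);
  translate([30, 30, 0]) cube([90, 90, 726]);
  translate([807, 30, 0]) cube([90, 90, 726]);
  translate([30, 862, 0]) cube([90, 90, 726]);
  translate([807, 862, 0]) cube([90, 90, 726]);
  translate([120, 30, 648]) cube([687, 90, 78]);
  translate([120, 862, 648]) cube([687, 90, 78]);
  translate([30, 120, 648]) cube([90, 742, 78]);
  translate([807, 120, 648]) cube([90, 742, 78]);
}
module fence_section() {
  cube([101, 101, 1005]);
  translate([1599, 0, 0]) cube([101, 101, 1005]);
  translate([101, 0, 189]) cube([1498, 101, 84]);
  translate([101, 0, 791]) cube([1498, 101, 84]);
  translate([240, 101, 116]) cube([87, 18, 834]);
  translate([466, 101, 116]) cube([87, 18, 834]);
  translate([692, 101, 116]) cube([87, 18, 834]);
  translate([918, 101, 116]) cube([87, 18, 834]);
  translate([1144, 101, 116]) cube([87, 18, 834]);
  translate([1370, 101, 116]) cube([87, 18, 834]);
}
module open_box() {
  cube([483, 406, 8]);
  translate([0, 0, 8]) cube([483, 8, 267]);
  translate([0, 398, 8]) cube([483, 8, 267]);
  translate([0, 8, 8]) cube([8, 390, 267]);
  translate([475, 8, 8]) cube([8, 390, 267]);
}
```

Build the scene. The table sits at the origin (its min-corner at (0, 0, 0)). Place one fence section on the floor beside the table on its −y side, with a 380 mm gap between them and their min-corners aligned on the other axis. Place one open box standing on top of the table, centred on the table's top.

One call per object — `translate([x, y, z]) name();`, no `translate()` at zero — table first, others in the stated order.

table();
translate([0, -499, 0]) fence_section();
translate([222, 288, 761]) open_box();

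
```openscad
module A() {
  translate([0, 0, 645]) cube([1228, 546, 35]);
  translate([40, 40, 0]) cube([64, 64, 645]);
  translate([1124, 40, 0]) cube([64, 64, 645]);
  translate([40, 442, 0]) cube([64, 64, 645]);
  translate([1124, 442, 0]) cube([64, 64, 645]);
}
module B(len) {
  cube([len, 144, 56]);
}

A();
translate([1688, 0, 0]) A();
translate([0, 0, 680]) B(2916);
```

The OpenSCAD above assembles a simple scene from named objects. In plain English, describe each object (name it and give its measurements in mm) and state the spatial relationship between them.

A is a table: top 1228 mm (x) × 546 mm (y), 35 mm thick, upper face at z = 680 mm, on four 64×64 mm square legs, each inset 40 mm from the nearest pair of top edges, running from z = 0 to the bottom of the top.

B is a rectangular beam 2916 mm long (x), 144 mm deep (y), 56 mm thick (z).

The beam spans the tops of two tables placed 460 mm apart, resting at z = 680 mm.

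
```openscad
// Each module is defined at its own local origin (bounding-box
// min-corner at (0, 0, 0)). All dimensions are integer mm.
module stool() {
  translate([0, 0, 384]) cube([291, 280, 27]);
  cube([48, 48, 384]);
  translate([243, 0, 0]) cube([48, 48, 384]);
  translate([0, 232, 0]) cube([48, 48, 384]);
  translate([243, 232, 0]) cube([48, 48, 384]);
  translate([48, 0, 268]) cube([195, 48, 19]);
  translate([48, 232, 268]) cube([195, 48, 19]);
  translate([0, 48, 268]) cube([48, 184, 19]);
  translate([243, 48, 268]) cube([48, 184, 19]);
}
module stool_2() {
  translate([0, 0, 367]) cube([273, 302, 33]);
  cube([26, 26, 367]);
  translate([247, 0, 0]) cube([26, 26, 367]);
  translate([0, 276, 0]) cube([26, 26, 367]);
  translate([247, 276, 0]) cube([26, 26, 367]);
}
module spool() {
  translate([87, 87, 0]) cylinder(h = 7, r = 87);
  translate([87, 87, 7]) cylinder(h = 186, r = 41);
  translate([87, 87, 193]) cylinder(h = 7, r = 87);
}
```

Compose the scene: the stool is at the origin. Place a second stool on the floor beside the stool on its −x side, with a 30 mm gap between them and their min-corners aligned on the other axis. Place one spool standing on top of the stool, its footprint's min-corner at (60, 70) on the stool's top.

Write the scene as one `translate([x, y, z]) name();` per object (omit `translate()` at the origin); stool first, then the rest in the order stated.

stool();
translate([-303, 0, 0]) stool_2();
translate([60, 70, 411]) spool();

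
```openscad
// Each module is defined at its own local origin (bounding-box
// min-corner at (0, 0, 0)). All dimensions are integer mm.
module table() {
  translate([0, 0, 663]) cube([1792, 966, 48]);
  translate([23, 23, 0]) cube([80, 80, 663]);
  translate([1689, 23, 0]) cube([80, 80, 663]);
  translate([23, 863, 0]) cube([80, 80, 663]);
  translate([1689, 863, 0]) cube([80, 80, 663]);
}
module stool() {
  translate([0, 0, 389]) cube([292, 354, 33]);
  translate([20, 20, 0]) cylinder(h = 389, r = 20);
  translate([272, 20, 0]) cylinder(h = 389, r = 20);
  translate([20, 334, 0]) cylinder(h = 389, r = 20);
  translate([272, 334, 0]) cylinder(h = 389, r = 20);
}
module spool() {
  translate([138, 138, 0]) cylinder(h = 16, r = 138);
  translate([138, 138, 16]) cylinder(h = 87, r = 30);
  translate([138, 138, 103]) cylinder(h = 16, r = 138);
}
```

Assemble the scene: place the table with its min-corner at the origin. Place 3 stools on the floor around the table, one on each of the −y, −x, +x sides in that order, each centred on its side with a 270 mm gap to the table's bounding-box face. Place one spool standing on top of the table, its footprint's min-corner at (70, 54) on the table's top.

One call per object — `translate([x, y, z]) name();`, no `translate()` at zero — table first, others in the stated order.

table();
translate([750, -624, 0]) stool();
translate([-562, 306, 0]) stool();
translate([2062, 306, 0]) stool();
translate([70, 54, 711]) spool();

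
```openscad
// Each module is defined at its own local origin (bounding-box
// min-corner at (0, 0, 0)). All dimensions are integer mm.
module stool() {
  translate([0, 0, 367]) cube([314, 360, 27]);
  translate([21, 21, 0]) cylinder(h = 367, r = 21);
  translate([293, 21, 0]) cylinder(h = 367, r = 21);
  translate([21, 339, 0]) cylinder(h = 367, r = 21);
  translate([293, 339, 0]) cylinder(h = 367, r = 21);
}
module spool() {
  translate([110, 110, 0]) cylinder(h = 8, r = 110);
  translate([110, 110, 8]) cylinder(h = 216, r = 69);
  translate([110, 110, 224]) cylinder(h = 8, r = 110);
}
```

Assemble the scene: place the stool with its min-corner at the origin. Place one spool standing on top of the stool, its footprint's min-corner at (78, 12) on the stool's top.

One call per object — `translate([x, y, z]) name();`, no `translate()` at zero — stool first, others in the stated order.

stool();
translate([78, 12, 394]) spool();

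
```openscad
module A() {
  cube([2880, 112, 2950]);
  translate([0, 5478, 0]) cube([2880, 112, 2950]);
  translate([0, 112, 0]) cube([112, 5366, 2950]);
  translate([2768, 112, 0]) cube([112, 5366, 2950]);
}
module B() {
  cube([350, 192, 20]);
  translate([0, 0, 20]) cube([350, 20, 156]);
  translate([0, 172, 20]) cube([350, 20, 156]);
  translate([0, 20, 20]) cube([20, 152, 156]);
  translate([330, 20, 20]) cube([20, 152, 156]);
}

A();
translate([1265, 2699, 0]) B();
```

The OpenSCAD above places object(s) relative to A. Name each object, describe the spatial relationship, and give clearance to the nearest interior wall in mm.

A is a house frame. B is an open box. The open box sits inside the house frame, centred. The clearance to the nearest interior wall is 1153 mm.

Clearances: x = 1153, y = 2587; minimum 1153 mm.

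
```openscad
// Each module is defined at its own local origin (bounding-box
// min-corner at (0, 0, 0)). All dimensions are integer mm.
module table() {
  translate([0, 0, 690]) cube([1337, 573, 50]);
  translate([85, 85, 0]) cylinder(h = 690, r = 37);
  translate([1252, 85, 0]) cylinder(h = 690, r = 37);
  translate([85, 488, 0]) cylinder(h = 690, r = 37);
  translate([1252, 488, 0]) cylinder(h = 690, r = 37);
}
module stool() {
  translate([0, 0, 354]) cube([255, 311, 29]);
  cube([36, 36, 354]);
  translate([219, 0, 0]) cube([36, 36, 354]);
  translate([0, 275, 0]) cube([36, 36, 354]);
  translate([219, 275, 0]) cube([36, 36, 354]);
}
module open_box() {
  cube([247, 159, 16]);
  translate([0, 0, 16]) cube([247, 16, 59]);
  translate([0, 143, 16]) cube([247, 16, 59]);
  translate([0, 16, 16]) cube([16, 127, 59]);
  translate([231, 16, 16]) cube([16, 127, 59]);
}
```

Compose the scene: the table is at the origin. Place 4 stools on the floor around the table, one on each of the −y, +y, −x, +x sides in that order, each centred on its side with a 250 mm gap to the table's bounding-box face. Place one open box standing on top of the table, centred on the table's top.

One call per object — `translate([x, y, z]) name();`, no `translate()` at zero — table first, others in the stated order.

table();
translate([541, -561, 0]) stool();
translate([541, 823, 0]) stool();
translate([-505, 131, 0]) stool();
translate([1587, 131, 0]) stool();
translate([545, 207, 740]) open_box();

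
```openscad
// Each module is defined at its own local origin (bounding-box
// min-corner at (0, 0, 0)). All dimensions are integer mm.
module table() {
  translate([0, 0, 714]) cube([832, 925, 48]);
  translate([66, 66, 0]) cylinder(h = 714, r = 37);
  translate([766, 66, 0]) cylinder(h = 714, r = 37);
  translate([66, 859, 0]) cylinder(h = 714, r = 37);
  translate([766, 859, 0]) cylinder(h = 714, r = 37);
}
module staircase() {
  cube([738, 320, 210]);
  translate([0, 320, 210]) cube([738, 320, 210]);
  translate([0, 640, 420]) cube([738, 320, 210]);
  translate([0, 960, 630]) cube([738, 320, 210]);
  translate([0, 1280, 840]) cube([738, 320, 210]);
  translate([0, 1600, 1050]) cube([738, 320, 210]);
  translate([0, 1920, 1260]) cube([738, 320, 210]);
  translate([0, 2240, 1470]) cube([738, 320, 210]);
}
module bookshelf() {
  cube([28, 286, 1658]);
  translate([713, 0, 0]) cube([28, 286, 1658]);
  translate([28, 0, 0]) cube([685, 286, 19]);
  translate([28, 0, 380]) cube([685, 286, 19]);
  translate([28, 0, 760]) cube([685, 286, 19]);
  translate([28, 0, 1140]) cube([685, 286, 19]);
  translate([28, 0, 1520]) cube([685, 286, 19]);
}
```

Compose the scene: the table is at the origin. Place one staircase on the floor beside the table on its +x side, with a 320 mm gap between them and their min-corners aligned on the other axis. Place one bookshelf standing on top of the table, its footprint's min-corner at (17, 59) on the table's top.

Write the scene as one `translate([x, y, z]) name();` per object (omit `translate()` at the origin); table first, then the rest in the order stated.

table();
translate([1152, 0, 0]) staircase();
translate([17, 59, 762]) bookshelf();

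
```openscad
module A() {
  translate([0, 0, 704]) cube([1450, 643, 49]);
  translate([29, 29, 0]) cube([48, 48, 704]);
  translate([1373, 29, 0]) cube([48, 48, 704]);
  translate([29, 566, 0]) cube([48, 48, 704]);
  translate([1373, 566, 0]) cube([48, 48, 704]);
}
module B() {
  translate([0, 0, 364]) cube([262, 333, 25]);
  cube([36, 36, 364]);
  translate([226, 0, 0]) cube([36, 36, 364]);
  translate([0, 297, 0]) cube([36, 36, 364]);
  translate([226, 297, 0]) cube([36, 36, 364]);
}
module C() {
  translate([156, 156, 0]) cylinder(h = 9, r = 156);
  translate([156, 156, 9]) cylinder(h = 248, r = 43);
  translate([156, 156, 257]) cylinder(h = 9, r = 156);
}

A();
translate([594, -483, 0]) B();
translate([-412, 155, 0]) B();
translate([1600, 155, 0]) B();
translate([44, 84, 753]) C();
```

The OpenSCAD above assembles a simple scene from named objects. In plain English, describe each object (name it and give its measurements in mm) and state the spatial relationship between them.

A is a table with a 1450×643 mm rectangular top, 49 mm thick, top surface at z = 753 mm, supported by four 48×48 mm square legs, each inset 29 mm from the nearest pair of top edges, running from the floor.

B is a four-legged stool. The seat is 262×333 mm, 25 mm thick, top at z = 389 mm. It stands on four square legs, each 36×36 mm in cross-section, from z = 0 to the seat underside, each flush with a corner of the seat.

C is a spool: two coaxial disc flanges of radius 156 mm and thickness 9 mm, joined by a core cylinder of radius 43 mm and height 248 mm. The lower flange rests on z = 0 and the three cylinders share a vertical axis.

Three stools sit around the table at the −y, −x, +x sides. The spool is on top of the table.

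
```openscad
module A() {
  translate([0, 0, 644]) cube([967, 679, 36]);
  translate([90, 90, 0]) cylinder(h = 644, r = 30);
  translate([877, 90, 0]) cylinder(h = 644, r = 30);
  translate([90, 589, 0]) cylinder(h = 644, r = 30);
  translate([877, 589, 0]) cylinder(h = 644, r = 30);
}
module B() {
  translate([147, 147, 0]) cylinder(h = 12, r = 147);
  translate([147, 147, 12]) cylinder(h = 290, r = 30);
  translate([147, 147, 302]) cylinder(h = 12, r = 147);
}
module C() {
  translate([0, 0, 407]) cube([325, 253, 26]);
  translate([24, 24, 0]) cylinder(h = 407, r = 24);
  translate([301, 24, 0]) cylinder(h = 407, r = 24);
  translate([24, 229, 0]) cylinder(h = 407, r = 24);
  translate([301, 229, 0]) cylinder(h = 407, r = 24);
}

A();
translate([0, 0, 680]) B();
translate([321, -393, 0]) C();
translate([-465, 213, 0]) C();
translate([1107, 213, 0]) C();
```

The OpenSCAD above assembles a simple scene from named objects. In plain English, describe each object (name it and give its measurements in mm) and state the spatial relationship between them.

A is a rectangular dining table. The top is 967×679×36 mm with its upper surface at z = 680 mm. It stands on four round legs of 60 mm diameter, each leg's bounding box inset 60 mm from the nearest pair of top edges, running from the floor to the underside of the top.

B is a spool: two coaxial disc flanges of radius 147 mm and thickness 12 mm, joined by a core cylinder of radius 30 mm and height 290 mm. The lower flange rests on z = 0 and the three cylinders share a vertical axis.

C is a simple wooden stool: a rectangular seat 325 mm (x) by 253 mm (y), 26 mm thick, top face at z = 433 mm, on four round legs, each 48 mm in diameter. The legs rest on z = 0, each leg's axis is inset half a diameter from the nearest pair of seat edges (so the leg's bounding box is flush with the corner).

The spool is on top of the table. Three stools sit around the table at the −y, −x, +x sides.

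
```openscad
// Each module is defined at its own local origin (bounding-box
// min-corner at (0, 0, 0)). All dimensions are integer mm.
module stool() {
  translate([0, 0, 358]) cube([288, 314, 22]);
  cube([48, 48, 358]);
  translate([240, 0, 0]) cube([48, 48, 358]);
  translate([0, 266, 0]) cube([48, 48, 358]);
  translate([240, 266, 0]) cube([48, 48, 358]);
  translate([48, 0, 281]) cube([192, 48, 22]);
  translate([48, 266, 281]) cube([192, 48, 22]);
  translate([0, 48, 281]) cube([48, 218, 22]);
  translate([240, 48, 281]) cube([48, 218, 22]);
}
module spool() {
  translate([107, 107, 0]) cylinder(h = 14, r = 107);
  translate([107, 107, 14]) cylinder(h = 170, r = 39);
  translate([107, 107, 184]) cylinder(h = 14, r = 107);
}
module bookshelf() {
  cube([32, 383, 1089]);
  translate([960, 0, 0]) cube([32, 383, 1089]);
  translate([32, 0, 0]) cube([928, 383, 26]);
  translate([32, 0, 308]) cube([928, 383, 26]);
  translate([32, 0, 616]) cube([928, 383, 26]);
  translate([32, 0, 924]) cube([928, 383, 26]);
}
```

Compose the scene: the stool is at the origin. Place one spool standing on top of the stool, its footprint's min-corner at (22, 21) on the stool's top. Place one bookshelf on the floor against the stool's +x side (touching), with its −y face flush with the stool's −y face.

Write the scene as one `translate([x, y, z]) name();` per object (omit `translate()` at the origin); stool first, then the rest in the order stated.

stool();
translate([22, 21, 380]) spool();
translate([288, 0, 0]) bookshelf();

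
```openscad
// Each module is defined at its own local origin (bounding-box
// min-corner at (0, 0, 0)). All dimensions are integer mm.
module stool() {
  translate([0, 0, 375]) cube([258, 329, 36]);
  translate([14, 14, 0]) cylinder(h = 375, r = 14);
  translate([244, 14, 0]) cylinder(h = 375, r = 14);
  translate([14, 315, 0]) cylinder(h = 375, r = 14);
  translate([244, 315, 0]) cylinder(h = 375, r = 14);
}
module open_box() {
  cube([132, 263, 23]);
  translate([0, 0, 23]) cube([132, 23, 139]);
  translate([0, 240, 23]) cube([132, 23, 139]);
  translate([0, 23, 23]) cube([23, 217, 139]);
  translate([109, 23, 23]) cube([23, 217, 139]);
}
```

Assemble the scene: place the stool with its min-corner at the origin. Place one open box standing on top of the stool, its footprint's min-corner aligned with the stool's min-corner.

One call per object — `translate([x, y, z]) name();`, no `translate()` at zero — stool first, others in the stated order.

stool();
translate([0, 0, 411]) open_box();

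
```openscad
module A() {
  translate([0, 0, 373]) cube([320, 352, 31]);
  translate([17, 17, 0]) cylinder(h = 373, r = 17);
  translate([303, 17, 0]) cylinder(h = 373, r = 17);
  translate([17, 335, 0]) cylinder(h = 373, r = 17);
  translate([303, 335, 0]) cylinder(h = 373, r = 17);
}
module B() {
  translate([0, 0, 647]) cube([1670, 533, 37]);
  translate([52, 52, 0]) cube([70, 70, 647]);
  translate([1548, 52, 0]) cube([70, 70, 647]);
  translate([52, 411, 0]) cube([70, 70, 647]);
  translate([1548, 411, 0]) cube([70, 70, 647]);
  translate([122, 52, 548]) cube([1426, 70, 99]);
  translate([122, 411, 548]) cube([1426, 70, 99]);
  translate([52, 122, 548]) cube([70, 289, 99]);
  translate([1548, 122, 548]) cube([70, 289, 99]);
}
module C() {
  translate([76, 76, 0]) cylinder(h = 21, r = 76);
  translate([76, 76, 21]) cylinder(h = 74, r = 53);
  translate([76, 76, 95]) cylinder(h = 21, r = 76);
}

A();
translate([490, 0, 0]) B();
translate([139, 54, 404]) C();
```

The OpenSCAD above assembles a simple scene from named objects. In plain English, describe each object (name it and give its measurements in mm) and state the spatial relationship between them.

A is a simple wooden stool: a rectangular seat 320 mm (x) by 352 mm (y), 31 mm thick, top face at z = 404 mm, on four round legs, each 34 mm in diameter. The legs rest on z = 0, each leg's axis is inset half a diameter from the nearest pair of seat edges (so the leg's bounding box is flush with the corner).

B is a table: top 1670 mm (x) × 533 mm (y), 37 mm thick, upper face at z = 684 mm, on four 70×70 mm square legs, each inset 52 mm from the nearest pair of top edges, running from z = 0 to the bottom of the top. Four apron rails, 70 mm thick and 99 mm tall, run between adjacent legs with their top edges flush with the underside of the top and their outer faces flush with the legs' outer faces.

C is a spool: two coaxial disc flanges of radius 76 mm and thickness 21 mm, joined by a core cylinder of radius 53 mm and height 74 mm. The lower flange rests on z = 0 and the three cylinders share a vertical axis.

The table is on the floor beside the stool on its +x side. The spool is on top of the stool.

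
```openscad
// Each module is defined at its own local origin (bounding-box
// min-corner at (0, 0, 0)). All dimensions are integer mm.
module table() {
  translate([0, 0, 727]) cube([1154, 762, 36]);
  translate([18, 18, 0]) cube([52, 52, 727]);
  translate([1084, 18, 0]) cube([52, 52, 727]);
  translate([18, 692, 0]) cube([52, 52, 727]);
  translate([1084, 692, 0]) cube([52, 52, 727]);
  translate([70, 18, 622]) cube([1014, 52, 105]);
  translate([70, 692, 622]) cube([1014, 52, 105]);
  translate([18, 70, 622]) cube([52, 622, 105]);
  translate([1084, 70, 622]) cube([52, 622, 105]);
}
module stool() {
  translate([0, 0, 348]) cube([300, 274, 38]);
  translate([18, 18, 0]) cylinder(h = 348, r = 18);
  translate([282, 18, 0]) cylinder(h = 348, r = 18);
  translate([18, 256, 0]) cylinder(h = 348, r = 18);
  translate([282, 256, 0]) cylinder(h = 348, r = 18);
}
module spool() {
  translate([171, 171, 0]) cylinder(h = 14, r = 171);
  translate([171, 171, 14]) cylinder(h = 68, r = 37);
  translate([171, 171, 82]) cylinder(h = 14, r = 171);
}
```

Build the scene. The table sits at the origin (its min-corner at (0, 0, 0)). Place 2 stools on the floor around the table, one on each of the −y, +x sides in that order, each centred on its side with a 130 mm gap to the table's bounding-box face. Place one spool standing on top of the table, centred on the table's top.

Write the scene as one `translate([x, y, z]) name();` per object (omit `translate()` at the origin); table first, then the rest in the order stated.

table();
translate([427, -404, 0]) stool();
translate([1284, 244, 0]) stool();
translate([406, 210, 763]) spool();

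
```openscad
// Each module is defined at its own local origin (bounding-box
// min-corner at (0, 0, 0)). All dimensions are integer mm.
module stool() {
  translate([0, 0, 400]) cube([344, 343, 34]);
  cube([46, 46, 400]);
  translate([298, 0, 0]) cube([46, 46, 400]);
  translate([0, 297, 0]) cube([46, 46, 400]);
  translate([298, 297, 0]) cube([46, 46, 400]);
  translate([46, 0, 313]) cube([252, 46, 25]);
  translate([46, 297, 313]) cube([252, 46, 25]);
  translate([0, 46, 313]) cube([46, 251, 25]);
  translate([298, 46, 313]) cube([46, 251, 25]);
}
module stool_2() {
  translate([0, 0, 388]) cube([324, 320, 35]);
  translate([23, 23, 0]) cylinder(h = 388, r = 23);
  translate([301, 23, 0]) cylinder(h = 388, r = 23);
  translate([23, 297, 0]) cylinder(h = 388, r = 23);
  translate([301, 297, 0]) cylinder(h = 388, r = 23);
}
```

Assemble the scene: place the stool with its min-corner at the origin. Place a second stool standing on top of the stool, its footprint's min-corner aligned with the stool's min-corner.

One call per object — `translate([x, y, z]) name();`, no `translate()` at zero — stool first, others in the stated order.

stool();
translate([0, 0, 434]) stool_2();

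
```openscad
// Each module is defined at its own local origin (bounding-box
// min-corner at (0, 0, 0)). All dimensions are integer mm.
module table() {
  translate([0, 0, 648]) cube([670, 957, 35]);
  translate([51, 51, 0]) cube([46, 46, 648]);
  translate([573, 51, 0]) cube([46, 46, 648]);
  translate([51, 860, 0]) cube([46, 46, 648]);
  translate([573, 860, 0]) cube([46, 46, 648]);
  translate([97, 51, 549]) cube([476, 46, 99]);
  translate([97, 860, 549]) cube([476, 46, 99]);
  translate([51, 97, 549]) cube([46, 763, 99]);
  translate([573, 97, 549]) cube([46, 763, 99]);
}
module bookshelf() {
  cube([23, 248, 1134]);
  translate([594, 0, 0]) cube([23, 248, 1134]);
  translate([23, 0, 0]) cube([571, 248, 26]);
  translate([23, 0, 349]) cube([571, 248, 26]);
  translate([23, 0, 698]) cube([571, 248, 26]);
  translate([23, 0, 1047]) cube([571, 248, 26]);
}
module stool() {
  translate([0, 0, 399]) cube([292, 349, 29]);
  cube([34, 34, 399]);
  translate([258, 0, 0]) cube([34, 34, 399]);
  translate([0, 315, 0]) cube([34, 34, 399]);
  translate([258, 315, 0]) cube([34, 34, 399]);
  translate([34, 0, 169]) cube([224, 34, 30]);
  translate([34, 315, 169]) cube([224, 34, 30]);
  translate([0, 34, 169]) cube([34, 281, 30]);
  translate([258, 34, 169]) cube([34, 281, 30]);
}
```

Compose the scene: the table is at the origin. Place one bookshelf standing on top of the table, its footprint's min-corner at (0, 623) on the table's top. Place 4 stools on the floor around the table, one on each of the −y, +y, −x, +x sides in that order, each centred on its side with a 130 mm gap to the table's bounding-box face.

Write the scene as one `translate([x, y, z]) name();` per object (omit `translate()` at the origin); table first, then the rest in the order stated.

table();
translate([0, 623, 683]) bookshelf();
translate([189, -479, 0]) stool();
translate([189, 1087, 0]) stool();
translate([-422, 304, 0]) stool();
translate([800, 304, 0]) stool();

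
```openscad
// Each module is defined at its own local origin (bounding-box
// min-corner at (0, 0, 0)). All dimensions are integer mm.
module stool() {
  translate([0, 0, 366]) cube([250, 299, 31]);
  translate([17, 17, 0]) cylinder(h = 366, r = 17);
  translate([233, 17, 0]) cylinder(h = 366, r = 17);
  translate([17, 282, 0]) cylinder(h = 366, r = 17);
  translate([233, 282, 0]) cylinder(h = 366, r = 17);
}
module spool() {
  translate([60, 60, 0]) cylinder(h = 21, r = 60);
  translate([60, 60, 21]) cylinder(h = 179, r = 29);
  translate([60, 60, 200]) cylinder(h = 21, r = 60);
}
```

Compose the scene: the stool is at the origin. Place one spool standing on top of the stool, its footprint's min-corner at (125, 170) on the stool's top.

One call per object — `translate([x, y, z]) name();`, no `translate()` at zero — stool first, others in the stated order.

stool();
translate([125, 170, 397]) spool();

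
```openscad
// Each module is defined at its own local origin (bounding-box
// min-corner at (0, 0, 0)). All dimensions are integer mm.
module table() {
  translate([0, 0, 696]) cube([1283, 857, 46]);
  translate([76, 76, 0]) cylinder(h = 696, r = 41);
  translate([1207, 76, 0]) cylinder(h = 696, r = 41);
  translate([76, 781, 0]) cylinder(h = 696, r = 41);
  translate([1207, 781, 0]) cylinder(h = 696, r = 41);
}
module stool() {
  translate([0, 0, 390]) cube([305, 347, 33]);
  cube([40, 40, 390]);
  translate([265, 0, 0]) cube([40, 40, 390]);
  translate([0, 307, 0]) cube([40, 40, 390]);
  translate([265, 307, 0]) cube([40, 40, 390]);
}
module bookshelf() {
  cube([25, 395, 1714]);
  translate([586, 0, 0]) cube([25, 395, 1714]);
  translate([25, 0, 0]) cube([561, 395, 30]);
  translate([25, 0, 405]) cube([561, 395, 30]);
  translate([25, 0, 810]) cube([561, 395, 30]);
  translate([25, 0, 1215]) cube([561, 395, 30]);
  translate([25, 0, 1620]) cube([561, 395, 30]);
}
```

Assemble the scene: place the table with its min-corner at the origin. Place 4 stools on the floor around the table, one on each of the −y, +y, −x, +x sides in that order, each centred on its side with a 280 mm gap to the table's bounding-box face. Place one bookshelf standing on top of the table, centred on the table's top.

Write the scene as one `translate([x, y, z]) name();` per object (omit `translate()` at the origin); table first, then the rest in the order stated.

table();
translate([489, -627, 0]) stool();
translate([489, 1137, 0]) stool();
translate([-585, 255, 0]) stool();
translate([1563, 255, 0]) stool();
translate([336, 231, 742]) bookshelf();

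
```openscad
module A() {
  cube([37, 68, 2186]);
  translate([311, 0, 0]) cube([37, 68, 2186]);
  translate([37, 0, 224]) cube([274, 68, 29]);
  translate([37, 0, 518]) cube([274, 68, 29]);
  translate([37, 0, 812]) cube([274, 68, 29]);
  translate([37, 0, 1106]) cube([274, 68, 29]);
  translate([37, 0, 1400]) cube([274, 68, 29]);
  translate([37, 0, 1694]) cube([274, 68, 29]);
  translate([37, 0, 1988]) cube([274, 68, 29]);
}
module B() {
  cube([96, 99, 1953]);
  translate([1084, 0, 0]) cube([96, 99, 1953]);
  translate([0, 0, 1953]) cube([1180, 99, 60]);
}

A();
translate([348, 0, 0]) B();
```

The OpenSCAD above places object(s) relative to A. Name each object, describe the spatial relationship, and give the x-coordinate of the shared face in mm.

A is a ladder. B is a door frame. The door frame is against the ladder's +x side, with their −y faces flush. The x-coordinate of the shared face is 348 mm.

The ladder's +x face and the door frame's −x face are both at x = 348 mm.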